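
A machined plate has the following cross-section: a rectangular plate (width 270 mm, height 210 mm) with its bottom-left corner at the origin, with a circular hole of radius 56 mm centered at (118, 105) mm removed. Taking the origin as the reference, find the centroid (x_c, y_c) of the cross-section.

Part | A | x̄ᵢ | ȳᵢ | A·x̄ᵢ | A·ȳᵢ
plate | 56700.00 | 135.00 | 105.00 | 7654500.00 | 5953500.00
hole | -9852.03 | 118.00 | 105.00 | -1162540.08 | -1034463.63
Σ | 46847.97 |  |  | 6491959.92 | 4919036.37
x_c = 6491959.92 / 46847.97 = 138.58 mm
y_c = 4919036.37 / 46847.97 = 105.00 mm

x_c = 138.58 mm, y_c = 105.00 mm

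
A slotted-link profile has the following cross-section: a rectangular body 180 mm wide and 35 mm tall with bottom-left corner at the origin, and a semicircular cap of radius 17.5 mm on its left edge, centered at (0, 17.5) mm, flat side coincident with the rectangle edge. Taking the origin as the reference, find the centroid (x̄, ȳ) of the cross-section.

rectangular body: A = 180 × 35 = 6300.00, centroid at (90.00, 17.50).
semicircular end: A = ½π·17.5² = 481.06, centroid at (-7.43, 17.50).
ΣA = 6781.06 mm²
ΣAx̄ = (6300.00)(90.00) + (481.06)(-7.43) = 563427.08 mm³
ΣAȳ = (6300.00)(17.50) + (481.06)(17.50) = 118668.49 mm³
x̄ = 563427.08 / 6781.06 = 83.09 mm
ȳ = 118668.49 / 6781.06 = 17.50 mm

x̄ = 83.09 mm, ȳ = 17.50 mm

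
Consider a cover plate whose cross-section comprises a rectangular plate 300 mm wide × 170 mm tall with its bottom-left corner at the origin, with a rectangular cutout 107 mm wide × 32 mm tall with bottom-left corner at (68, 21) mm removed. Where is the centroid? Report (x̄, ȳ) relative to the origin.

x̄ = 152.05 mm, ȳ = 88.45 mm

plate: A = 300 × 170 = 51000.00, centroid at (150.00, 85.00).
hole: A = −(107 × 32) = -3424.00, centroid at (121.50, 37.00).
ΣA = 47576.00 mm², ΣAx̄ = 7233984.00 mm³, ΣAȳ = 4208312.00 mm³.
x̄ = 7233984.00/47576.00 = 152.05 mm; ȳ = 4208312.00/47576.00 = 88.45 mm.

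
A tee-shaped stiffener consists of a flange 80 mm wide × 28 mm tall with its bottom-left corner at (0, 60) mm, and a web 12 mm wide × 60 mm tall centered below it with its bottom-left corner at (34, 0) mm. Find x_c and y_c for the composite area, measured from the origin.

x_c = 40.00 mm, y_c = 63.30 mm

Part | A | x̄ᵢ | ȳᵢ | A·x̄ᵢ | A·ȳᵢ
web | 720.00 | 40.00 | 30.00 | 28800.00 | 21600.00
flange | 2240.00 | 40.00 | 74.00 | 89600.00 | 165760.00
Σ | 2960.00 |  |  | 118400.00 | 187360.00
x_c = 118400.00 / 2960.00 = 40.00 mm
y_c = 187360.00 / 2960.00 = 63.30 mm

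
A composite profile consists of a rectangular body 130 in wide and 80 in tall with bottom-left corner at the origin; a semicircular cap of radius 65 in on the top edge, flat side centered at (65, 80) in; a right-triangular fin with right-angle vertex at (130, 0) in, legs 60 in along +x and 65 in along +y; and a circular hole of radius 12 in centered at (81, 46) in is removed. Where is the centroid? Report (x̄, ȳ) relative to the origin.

x̄ = 73.55 in, ȳ = 62.13 in

rectangular body: A = 130 × 80 = 10400.00, centroid at (65.00, 40.00).
semicircular top: A = ½π·65² = 6636.61, centroid at (65.00, 107.59).
triangular fin: A = ½·60·65 = 1950.00, centroid at (150.00, 21.67).
hole: A = −π·12² = -452.39, centroid at (81.00, 46.00).
ΣA = 18534.23 in²
ΣAx̄ = (10400.00)(65.00) + (6636.61)(65.00) + (1950.00)(150.00) + (-452.39)(81.00) = 1363236.40 in³
ΣAȳ = (10400.00)(40.00) + (6636.61)(107.59) + (1950.00)(21.67) + (-452.39)(46.00) = 1151452.58 in³
x̄ = 1363236.40 / 18534.23 = 73.55 in
ȳ = 1151452.58 / 18534.23 = 62.13 in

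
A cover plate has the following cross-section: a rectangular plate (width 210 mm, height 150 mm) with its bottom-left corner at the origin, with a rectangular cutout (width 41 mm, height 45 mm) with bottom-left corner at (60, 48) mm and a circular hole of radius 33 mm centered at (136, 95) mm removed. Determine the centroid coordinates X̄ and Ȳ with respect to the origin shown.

X̄ = 102.68 mm, Ȳ = 72.71 mm

plate: A = 210 × 150 = 31500.00, centroid at (105.00, 75.00).
hole 1: A = −(41 × 45) = -1845.00, centroid at (80.50, 70.50).
hole 2: A = −π·33² = -3421.19, centroid at (136.00, 95.00).
ΣA = 26233.81 mm²
ΣAX̄ = (31500.00)(105.00) + (-1845.00)(80.50) + (-3421.19)(136.00) = 2693695.06 mm³
ΣAȲ = (31500.00)(75.00) + (-1845.00)(70.50) + (-3421.19)(95.00) = 1907414.03 mm³
X̄ = 2693695.06 / 26233.81 = 102.68 mm
Ȳ = 1907414.03 / 26233.81 = 72.71 mm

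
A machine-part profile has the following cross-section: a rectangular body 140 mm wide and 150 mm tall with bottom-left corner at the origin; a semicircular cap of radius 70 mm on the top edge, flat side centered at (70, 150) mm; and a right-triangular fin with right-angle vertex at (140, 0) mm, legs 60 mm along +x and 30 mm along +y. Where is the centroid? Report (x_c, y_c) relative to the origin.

x_c = 72.74 mm, y_c = 100.25 mm

Part | A | x̄ᵢ | ȳᵢ | A·x̄ᵢ | A·ȳᵢ
rectangular body | 21000.00 | 70.00 | 75.00 | 1470000.00 | 1575000.00
semicircular top | 7696.90 | 70.00 | 179.71 | 538783.14 | 1383201.97
triangular fin | 900.00 | 160.00 | 10.00 | 144000.00 | 9000.00
Σ | 29596.90 |  |  | 2152783.14 | 2967201.97
x_c = 2152783.14 / 29596.90 = 72.74 mm
y_c = 2967201.97 / 29596.90 = 100.25 mm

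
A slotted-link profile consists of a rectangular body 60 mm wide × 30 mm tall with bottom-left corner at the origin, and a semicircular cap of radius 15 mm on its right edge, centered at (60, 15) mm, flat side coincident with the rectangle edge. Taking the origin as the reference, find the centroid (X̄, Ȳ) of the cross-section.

X̄ = 35.97 mm, Ȳ = 15.00 mm

rectangular body: A = 60 × 30 = 1800.00, centroid at (30.00, 15.00).
semicircular end: A = ½π·15² = 353.43, centroid at (66.37, 15.00).
ΣA = 2153.43 mm², ΣAX̄ = 77455.75 mm³, ΣAȲ = 32301.44 mm³.
X̄ = 77455.75/2153.43 = 35.97 mm; Ȳ = 32301.44/2153.43 = 15.00 mm.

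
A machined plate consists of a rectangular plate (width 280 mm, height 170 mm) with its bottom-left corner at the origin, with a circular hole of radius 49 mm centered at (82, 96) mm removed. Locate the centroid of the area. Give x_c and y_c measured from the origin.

plate: A = 280 × 170 = 47600.00, centroid at (140.00, 85.00).
hole: A = −π·49² = -7542.96, centroid at (82.00, 96.00).
ΣA = 40057.04 mm²
ΣAx_c = (47600.00)(140.00) + (-7542.96)(82.00) = 6045476.96 mm³
ΣAy_c = (47600.00)(85.00) + (-7542.96)(96.00) = 3321875.46 mm³
x_c = 6045476.96 / 40057.04 = 150.92 mm
y_c = 3321875.46 / 40057.04 = 82.93 mm

x_c = 150.92 mm, y_c = 82.93 mm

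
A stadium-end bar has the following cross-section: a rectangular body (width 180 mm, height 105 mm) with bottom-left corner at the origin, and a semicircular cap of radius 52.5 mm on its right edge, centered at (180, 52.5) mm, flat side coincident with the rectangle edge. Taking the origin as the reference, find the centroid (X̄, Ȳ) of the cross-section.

X̄ = 110.93 mm, Ȳ = 52.50 mm

Part | A | x̄ᵢ | ȳᵢ | A·x̄ᵢ | A·ȳᵢ
rectangular body | 18900.00 | 90.00 | 52.50 | 1701000.00 | 992250.00
semicircular end | 4329.51 | 202.28 | 52.50 | 875780.08 | 227299.14
Σ | 23229.51 |  |  | 2576780.08 | 1219549.14
X̄ = 2576780.08 / 23229.51 = 110.93 mm
Ȳ = 1219549.14 / 23229.51 = 52.50 mm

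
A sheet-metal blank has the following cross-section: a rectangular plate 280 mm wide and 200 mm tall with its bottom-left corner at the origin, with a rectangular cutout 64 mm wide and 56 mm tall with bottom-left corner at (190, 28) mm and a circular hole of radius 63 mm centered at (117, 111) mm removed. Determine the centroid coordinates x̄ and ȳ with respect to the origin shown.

Part | A | x̄ᵢ | ȳᵢ | A·x̄ᵢ | A·ȳᵢ
plate | 56000.00 | 140.00 | 100.00 | 7840000.00 | 5600000.00
hole 1 | -3584.00 | 222.00 | 56.00 | -795648.00 | -200704.00
hole 2 | -12468.98 | 117.00 | 111.00 | -1458870.81 | -1384056.92
Σ | 39947.02 |  |  | 5585481.19 | 4015239.08
x̄ = 5585481.19 / 39947.02 = 139.82 mm
ȳ = 4015239.08 / 39947.02 = 100.51 mm

x̄ = 139.82 mm, ȳ = 100.51 mm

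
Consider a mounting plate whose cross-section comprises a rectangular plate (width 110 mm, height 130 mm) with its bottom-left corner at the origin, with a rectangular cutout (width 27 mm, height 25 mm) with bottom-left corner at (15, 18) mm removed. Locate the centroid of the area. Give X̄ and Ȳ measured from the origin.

X̄ = 56.31 mm, Ȳ = 66.71 mm

plate: A = 110 × 130 = 14300.00, centroid at (55.00, 65.00).
hole: A = −(27 × 25) = -675.00, centroid at (28.50, 30.50).
ΣA = 13625.00 mm²
ΣAX̄ = (14300.00)(55.00) + (-675.00)(28.50) = 767262.50 mm³
ΣAȲ = (14300.00)(65.00) + (-675.00)(30.50) = 908912.50 mm³
X̄ = 767262.50 / 13625.00 = 56.31 mm
Ȳ = 908912.50 / 13625.00 = 66.71 mm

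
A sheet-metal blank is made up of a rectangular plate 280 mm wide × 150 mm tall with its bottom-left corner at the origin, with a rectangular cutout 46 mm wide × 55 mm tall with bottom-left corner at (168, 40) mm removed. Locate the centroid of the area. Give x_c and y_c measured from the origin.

plate: A = 280 × 150 = 42000.00, centroid at (140.00, 75.00).
hole: A = −(46 × 55) = -2530.00, centroid at (191.00, 67.50).
ΣA = 39470.00 mm²
ΣAx_c = (42000.00)(140.00) + (-2530.00)(191.00) = 5396770.00 mm³
ΣAy_c = (42000.00)(75.00) + (-2530.00)(67.50) = 2979225.00 mm³
x_c = 5396770.00 / 39470.00 = 136.73 mm
y_c = 2979225.00 / 39470.00 = 75.48 mm

x_c = 136.73 mm, y_c = 75.48 mm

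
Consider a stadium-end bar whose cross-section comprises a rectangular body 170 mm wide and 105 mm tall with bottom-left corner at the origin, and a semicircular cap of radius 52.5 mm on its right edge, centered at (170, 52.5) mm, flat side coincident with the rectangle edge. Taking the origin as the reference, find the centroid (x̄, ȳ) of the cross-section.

x̄ = 105.94 mm, ȳ = 52.50 mm

rectangular body: A = 170 × 105 = 17850.00, centroid at (85.00, 52.50).
semicircular end: A = ½π·52.5² = 4329.51, centroid at (192.28, 52.50).
ΣA = 22179.51 mm²
ΣAx̄ = (17850.00)(85.00) + (4329.51)(192.28) = 2349735.00 mm³
ΣAȳ = (17850.00)(52.50) + (4329.51)(52.50) = 1164424.14 mm³
x̄ = 2349735.00 / 22179.51 = 105.94 mm
ȳ = 1164424.14 / 22179.51 = 52.50 mm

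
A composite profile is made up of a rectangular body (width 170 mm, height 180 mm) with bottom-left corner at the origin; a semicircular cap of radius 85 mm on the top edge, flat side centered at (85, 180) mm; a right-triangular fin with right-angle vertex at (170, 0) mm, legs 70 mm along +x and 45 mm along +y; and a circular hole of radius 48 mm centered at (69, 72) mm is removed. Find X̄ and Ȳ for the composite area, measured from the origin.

Part | A | x̄ᵢ | ȳᵢ | A·x̄ᵢ | A·ȳᵢ
rectangular body | 30600.00 | 85.00 | 90.00 | 2601000.00 | 2754000.00
semicircular top | 11349.00 | 85.00 | 216.08 | 964665.29 | 2452237.29
triangular fin | 1575.00 | 193.33 | 15.00 | 304500.00 | 23625.00
hole | -7238.23 | 69.00 | 72.00 | -499437.83 | -521152.52
Σ | 36285.77 |  |  | 3370727.46 | 4708709.77
X̄ = 3370727.46 / 36285.77 = 92.89 mm
Ȳ = 4708709.77 / 36285.77 = 129.77 mm

X̄ = 92.89 mm, Ȳ = 129.77 mm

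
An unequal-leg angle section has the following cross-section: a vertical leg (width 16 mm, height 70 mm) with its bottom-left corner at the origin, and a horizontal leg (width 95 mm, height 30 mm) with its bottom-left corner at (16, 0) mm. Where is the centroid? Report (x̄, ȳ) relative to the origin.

vertical leg: A = 16 × 70 = 1120.00, centroid at (8.00, 35.00).
horizontal leg: A = 95 × 30 = 2850.00, centroid at (63.50, 15.00).
ΣA = 3970.00 mm², ΣAx̄ = 189935.00 mm³, ΣAȳ = 81950.00 mm³.
x̄ = 189935.00/3970.00 = 47.84 mm; ȳ = 81950.00/3970.00 = 20.64 mm.

x̄ = 47.84 mm, ȳ = 20.64 mm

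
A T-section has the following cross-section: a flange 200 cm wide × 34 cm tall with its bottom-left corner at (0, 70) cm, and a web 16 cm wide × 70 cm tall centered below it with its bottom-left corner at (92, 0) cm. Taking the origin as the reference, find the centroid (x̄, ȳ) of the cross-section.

web: A = 16 × 70 = 1120.00, centroid at (100.00, 35.00).
flange: A = 200 × 34 = 6800.00, centroid at (100.00, 87.00).
ΣA = 7920.00 cm²
ΣAx̄ = (1120.00)(100.00) + (6800.00)(100.00) = 792000.00 cm³
ΣAȳ = (1120.00)(35.00) + (6800.00)(87.00) = 630800.00 cm³
x̄ = 792000.00 / 7920.00 = 100.00 cm
ȳ = 630800.00 / 7920.00 = 79.65 cm

x̄ = 100.00 cm, ȳ = 79.65 cm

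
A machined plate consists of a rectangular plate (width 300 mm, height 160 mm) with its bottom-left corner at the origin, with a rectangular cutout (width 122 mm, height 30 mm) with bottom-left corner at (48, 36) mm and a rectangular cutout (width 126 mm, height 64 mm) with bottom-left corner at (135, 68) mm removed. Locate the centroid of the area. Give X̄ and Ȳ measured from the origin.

X̄ = 143.47 mm, Ȳ = 78.48 mm

plate: A = 300 × 160 = 48000.00, centroid at (150.00, 80.00).
hole 1: A = −(122 × 30) = -3660.00, centroid at (109.00, 51.00).
hole 2: A = −(126 × 64) = -8064.00, centroid at (198.00, 100.00).
ΣA = 36276.00 mm², ΣAX̄ = 5204388.00 mm³, ΣAȲ = 2846940.00 mm³.
X̄ = 5204388.00/36276.00 = 143.47 mm; Ȳ = 2846940.00/36276.00 = 78.48 mm.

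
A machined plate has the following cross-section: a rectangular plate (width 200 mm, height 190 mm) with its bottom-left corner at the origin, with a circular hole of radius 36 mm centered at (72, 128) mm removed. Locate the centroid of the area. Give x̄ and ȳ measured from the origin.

plate: A = 200 × 190 = 38000.00, centroid at (100.00, 95.00).
hole: A = −π·36² = -4071.50, centroid at (72.00, 128.00).
ΣA = 33928.50 mm²
ΣAx̄ = (38000.00)(100.00) + (-4071.50)(72.00) = 3506851.71 mm³
ΣAȳ = (38000.00)(95.00) + (-4071.50)(128.00) = 3088847.48 mm³
x̄ = 3506851.71 / 33928.50 = 103.36 mm
ȳ = 3088847.48 / 33928.50 = 91.04 mm

x̄ = 103.36 mm, ȳ = 91.04 mm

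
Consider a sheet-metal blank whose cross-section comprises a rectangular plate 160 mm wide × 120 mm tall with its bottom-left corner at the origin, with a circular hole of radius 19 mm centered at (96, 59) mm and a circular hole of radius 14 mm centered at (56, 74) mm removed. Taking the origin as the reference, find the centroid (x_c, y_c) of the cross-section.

x_c = 79.81 mm, y_c = 59.57 mm

plate: A = 160 × 120 = 19200.00, centroid at (80.00, 60.00).
hole 1: A = −π·19² = -1134.11, centroid at (96.00, 59.00).
hole 2: A = −π·14² = -615.75, centroid at (56.00, 74.00).
ΣA = 17450.13 mm²
ΣAx_c = (19200.00)(80.00) + (-1134.11)(96.00) + (-615.75)(56.00) = 1392642.84 mm³
ΣAy_c = (19200.00)(60.00) + (-1134.11)(59.00) + (-615.75)(74.00) = 1039521.56 mm³
x_c = 1392642.84 / 17450.13 = 79.81 mm
y_c = 1039521.56 / 17450.13 = 59.57 mm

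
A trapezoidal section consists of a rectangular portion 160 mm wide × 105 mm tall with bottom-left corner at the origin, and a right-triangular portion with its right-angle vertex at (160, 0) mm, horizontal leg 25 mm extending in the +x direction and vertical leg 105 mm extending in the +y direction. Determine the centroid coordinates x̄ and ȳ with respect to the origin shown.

Part | A | x̄ᵢ | ȳᵢ | A·x̄ᵢ | A·ȳᵢ
rectangular portion | 16800.00 | 80.00 | 52.50 | 1344000.00 | 882000.00
triangular portion | 1312.50 | 168.33 | 35.00 | 220937.50 | 45937.50
Σ | 18112.50 |  |  | 1564937.50 | 927937.50
x̄ = 1564937.50 / 18112.50 = 86.40 mm
ȳ = 927937.50 / 18112.50 = 51.23 mm

x̄ = 86.40 mm, ȳ = 51.23 mm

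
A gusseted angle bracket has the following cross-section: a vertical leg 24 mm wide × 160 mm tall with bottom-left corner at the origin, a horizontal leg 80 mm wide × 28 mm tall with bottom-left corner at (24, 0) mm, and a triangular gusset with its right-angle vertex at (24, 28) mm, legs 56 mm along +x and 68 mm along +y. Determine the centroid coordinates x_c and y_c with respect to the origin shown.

Part | A | x̄ᵢ | ȳᵢ | A·x̄ᵢ | A·ȳᵢ
vertical leg | 3840.00 | 12.00 | 80.00 | 46080.00 | 307200.00
horizontal leg | 2240.00 | 64.00 | 14.00 | 143360.00 | 31360.00
gusset | 1904.00 | 42.67 | 50.67 | 81237.33 | 96469.33
Σ | 7984.00 |  |  | 270677.33 | 435029.33
x_c = 270677.33 / 7984.00 = 33.90 mm
y_c = 435029.33 / 7984.00 = 54.49 mm

x_c = 33.90 mm, y_c = 54.49 mm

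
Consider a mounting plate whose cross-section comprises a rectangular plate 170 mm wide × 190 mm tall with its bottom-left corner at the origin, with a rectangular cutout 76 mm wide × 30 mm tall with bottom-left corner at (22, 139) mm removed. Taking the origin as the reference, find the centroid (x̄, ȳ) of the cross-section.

x̄ = 86.90 mm, ȳ = 90.52 mm

Part | A | x̄ᵢ | ȳᵢ | A·x̄ᵢ | A·ȳᵢ
plate | 32300.00 | 85.00 | 95.00 | 2745500.00 | 3068500.00
hole | -2280.00 | 60.00 | 154.00 | -136800.00 | -351120.00
Σ | 30020.00 |  |  | 2608700.00 | 2717380.00
x̄ = 2608700.00 / 30020.00 = 86.90 mm
ȳ = 2717380.00 / 30020.00 = 90.52 mm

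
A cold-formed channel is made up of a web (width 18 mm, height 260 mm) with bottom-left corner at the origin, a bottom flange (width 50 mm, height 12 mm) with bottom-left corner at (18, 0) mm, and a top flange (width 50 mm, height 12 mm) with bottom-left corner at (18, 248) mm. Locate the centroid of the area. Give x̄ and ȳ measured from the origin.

Part | A | x̄ᵢ | ȳᵢ | A·x̄ᵢ | A·ȳᵢ
web | 4680.00 | 9.00 | 130.00 | 42120.00 | 608400.00
bottom flange | 600.00 | 43.00 | 6.00 | 25800.00 | 3600.00
top flange | 600.00 | 43.00 | 254.00 | 25800.00 | 152400.00
Σ | 5880.00 |  |  | 93720.00 | 764400.00
x̄ = 93720.00 / 5880.00 = 15.94 mm
ȳ = 764400.00 / 5880.00 = 130.00 mm

x̄ = 15.94 mm, ȳ = 130.00 mm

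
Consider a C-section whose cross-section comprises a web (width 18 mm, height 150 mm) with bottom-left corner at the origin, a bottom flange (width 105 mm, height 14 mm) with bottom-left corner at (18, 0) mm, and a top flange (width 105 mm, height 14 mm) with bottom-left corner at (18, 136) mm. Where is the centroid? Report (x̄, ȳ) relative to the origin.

web: A = 18 × 150 = 2700.00, centroid at (9.00, 75.00).
bottom flange: A = 105 × 14 = 1470.00, centroid at (70.50, 7.00).
top flange: A = 105 × 14 = 1470.00, centroid at (70.50, 143.00).
ΣA = 5640.00 mm²
ΣAx̄ = (2700.00)(9.00) + (1470.00)(70.50) + (1470.00)(70.50) = 231570.00 mm³
ΣAȳ = (2700.00)(75.00) + (1470.00)(7.00) + (1470.00)(143.00) = 423000.00 mm³
x̄ = 231570.00 / 5640.00 = 41.06 mm
ȳ = 423000.00 / 5640.00 = 75.00 mm

x̄ = 41.06 mm, ȳ = 75.00 mm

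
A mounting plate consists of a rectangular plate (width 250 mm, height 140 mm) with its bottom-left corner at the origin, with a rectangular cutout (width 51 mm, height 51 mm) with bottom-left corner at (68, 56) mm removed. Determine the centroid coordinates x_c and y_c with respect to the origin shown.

x_c = 127.53 mm, y_c = 69.08 mm

plate: A = 250 × 140 = 35000.00, centroid at (125.00, 70.00).
hole: A = −(51 × 51) = -2601.00, centroid at (93.50, 81.50).
ΣA = 32399.00 mm², ΣAx_c = 4131806.50 mm³, ΣAy_c = 2238018.50 mm³.
x_c = 4131806.50/32399.00 = 127.53 mm; y_c = 2238018.50/32399.00 = 69.08 mm.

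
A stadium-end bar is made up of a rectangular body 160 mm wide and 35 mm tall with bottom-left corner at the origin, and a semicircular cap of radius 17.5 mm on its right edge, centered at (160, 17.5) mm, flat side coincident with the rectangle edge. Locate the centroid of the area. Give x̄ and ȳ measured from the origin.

Part | A | x̄ᵢ | ȳᵢ | A·x̄ᵢ | A·ȳᵢ
rectangular body | 5600.00 | 80.00 | 17.50 | 448000.00 | 98000.00
semicircular end | 481.06 | 167.43 | 17.50 | 80541.94 | 8418.49
Σ | 6081.06 |  |  | 528541.94 | 106418.49
x̄ = 528541.94 / 6081.06 = 86.92 mm
ȳ = 106418.49 / 6081.06 = 17.50 mm

x̄ = 86.92 mm, ȳ = 17.50 mm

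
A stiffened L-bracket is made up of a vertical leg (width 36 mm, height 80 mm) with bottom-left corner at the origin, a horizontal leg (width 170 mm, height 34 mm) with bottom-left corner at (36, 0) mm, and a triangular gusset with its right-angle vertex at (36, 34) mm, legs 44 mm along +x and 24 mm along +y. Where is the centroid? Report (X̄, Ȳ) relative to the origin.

Part | A | x̄ᵢ | ȳᵢ | A·x̄ᵢ | A·ȳᵢ
vertical leg | 2880.00 | 18.00 | 40.00 | 51840.00 | 115200.00
horizontal leg | 5780.00 | 121.00 | 17.00 | 699380.00 | 98260.00
gusset | 528.00 | 50.67 | 42.00 | 26752.00 | 22176.00
Σ | 9188.00 |  |  | 777972.00 | 235636.00
X̄ = 777972.00 / 9188.00 = 84.67 mm
Ȳ = 235636.00 / 9188.00 = 25.65 mm

X̄ = 84.67 mm, Ȳ = 25.65 mm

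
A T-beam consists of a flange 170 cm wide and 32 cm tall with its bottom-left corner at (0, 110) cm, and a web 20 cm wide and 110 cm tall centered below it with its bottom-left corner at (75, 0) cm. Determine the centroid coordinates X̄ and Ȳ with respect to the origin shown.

X̄ = 85.00 cm, Ȳ = 105.55 cm

web: A = 20 × 110 = 2200.00, centroid at (85.00, 55.00).
flange: A = 170 × 32 = 5440.00, centroid at (85.00, 126.00).
ΣA = 7640.00 cm², ΣAX̄ = 649400.00 cm³, ΣAȲ = 806440.00 cm³.
X̄ = 649400.00/7640.00 = 85.00 cm; Ȳ = 806440.00/7640.00 = 105.55 cm.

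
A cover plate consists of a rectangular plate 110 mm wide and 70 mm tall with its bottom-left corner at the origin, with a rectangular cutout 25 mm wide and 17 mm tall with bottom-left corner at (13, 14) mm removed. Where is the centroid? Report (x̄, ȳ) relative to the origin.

x̄ = 56.72 mm, ȳ = 35.73 mm

Part | A | x̄ᵢ | ȳᵢ | A·x̄ᵢ | A·ȳᵢ
plate | 7700.00 | 55.00 | 35.00 | 423500.00 | 269500.00
hole | -425.00 | 25.50 | 22.50 | -10837.50 | -9562.50
Σ | 7275.00 |  |  | 412662.50 | 259937.50
x̄ = 412662.50 / 7275.00 = 56.72 mm
ȳ = 259937.50 / 7275.00 = 35.73 mm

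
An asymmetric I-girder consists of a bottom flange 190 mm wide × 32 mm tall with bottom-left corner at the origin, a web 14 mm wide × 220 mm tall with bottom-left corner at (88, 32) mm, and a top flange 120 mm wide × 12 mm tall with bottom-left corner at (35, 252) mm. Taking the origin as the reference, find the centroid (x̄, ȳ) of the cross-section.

Part | A | x̄ᵢ | ȳᵢ | A·x̄ᵢ | A·ȳᵢ
bottom flange | 6080.00 | 95.00 | 16.00 | 577600.00 | 97280.00
web | 3080.00 | 95.00 | 142.00 | 292600.00 | 437360.00
top flange | 1440.00 | 95.00 | 258.00 | 136800.00 | 371520.00
Σ | 10600.00 |  |  | 1007000.00 | 906160.00
x̄ = 1007000.00 / 10600.00 = 95.00 mm
ȳ = 906160.00 / 10600.00 = 85.49 mm

x̄ = 95.00 mm, ȳ = 85.49 mm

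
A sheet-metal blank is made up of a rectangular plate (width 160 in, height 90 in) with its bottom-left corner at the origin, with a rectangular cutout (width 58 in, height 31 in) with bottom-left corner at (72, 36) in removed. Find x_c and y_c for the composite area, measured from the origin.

x_c = 77.00 in, y_c = 44.07 in

plate: A = 160 × 90 = 14400.00, centroid at (80.00, 45.00).
hole: A = −(58 × 31) = -1798.00, centroid at (101.00, 51.50).
ΣA = 12602.00 in²
ΣAx_c = (14400.00)(80.00) + (-1798.00)(101.00) = 970402.00 in³
ΣAy_c = (14400.00)(45.00) + (-1798.00)(51.50) = 555403.00 in³
x_c = 970402.00 / 12602.00 = 77.00 in
y_c = 555403.00 / 12602.00 = 44.07 in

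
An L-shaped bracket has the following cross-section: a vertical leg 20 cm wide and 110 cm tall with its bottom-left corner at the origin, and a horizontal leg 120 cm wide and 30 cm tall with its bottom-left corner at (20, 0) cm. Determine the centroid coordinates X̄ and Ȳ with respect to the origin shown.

X̄ = 53.45 cm, Ȳ = 30.17 cm

vertical leg: A = 20 × 110 = 2200.00, centroid at (10.00, 55.00).
horizontal leg: A = 120 × 30 = 3600.00, centroid at (80.00, 15.00).
ΣA = 5800.00 cm², ΣAX̄ = 310000.00 cm³, ΣAȲ = 175000.00 cm³.
X̄ = 310000.00/5800.00 = 53.45 cm; Ȳ = 175000.00/5800.00 = 30.17 cm.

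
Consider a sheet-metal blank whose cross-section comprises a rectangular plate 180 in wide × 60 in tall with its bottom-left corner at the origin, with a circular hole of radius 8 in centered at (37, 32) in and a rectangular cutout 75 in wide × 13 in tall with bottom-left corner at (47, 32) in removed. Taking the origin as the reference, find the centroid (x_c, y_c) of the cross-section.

plate: A = 180 × 60 = 10800.00, centroid at (90.00, 30.00).
hole 1: A = −π·8² = -201.06, centroid at (37.00, 32.00).
hole 2: A = −(75 × 13) = -975.00, centroid at (84.50, 38.50).
ΣA = 9623.94 in²
ΣAx_c = (10800.00)(90.00) + (-201.06)(37.00) + (-975.00)(84.50) = 882173.21 in³
ΣAy_c = (10800.00)(30.00) + (-201.06)(32.00) + (-975.00)(38.50) = 280028.52 in³
x_c = 882173.21 / 9623.94 = 91.66 in
y_c = 280028.52 / 9623.94 = 29.10 in

x_c = 91.66 in, y_c = 29.10 in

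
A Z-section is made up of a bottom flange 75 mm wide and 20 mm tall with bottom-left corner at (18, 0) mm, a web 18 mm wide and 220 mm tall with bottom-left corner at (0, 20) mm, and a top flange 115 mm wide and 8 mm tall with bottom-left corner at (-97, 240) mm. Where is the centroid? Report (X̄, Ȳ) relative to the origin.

bottom flange: A = 75 × 20 = 1500.00, centroid at (55.50, 10.00).
web: A = 18 × 220 = 3960.00, centroid at (9.00, 130.00).
top flange: A = 115 × 8 = 920.00, centroid at (-39.50, 244.00).
ΣA = 6380.00 mm², ΣAX̄ = 82550.00 mm³, ΣAȲ = 754280.00 mm³.
X̄ = 82550.00/6380.00 = 12.94 mm; Ȳ = 754280.00/6380.00 = 118.23 mm.

X̄ = 12.94 mm, Ȳ = 118.23 mm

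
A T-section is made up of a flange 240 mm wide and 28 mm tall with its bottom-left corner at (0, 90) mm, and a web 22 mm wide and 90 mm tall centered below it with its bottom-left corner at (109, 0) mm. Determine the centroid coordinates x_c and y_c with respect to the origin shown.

x_c = 120.00 mm, y_c = 90.57 mm

web: A = 22 × 90 = 1980.00, centroid at (120.00, 45.00).
flange: A = 240 × 28 = 6720.00, centroid at (120.00, 104.00).
ΣA = 8700.00 mm²
ΣAx_c = (1980.00)(120.00) + (6720.00)(120.00) = 1044000.00 mm³
ΣAy_c = (1980.00)(45.00) + (6720.00)(104.00) = 787980.00 mm³
x_c = 1044000.00 / 8700.00 = 120.00 mm
y_c = 787980.00 / 8700.00 = 90.57 mm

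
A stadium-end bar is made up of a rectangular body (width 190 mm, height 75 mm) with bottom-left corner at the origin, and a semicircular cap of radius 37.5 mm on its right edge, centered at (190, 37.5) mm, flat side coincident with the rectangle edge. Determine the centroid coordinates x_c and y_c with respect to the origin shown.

x_c = 109.89 mm, y_c = 37.50 mm

rectangular body: A = 190 × 75 = 14250.00, centroid at (95.00, 37.50).
semicircular end: A = ½π·37.5² = 2208.93, centroid at (205.92, 37.50).
ΣA = 16458.93 mm²
ΣAx_c = (14250.00)(95.00) + (2208.93)(205.92) = 1808603.39 mm³
ΣAy_c = (14250.00)(37.50) + (2208.93)(37.50) = 617209.96 mm³
x_c = 1808603.39 / 16458.93 = 109.89 mm
y_c = 617209.96 / 16458.93 = 37.50 mm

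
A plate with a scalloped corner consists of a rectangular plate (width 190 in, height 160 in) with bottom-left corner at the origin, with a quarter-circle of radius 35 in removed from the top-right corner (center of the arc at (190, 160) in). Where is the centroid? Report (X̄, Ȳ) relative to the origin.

X̄ = 92.38 in, Ȳ = 77.87 in

plate: A = 190 × 160 = 30400.00, centroid at (95.00, 80.00).
removed quarter-circle: A = −¼π·35² = -962.11, centroid at (175.15, 145.15).
ΣA = 29437.89 in²
ΣAX̄ = (30400.00)(95.00) + (-962.11)(175.15) = 2719490.24 in³
ΣAȲ = (30400.00)(80.00) + (-962.11)(145.15) = 2292353.63 in³
X̄ = 2719490.24 / 29437.89 = 92.38 in
Ȳ = 2292353.63 / 29437.89 = 77.87 in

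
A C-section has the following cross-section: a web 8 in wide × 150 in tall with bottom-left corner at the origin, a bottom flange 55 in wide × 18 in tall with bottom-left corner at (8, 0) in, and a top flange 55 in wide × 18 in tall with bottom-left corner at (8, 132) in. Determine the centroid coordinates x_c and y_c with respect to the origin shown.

web: A = 8 × 150 = 1200.00, centroid at (4.00, 75.00).
bottom flange: A = 55 × 18 = 990.00, centroid at (35.50, 9.00).
top flange: A = 55 × 18 = 990.00, centroid at (35.50, 141.00).
ΣA = 3180.00 in², ΣAx_c = 75090.00 in³, ΣAy_c = 238500.00 in³.
x_c = 75090.00/3180.00 = 23.61 in; y_c = 238500.00/3180.00 = 75.00 in.

x_c = 23.61 in, y_c = 75.00 in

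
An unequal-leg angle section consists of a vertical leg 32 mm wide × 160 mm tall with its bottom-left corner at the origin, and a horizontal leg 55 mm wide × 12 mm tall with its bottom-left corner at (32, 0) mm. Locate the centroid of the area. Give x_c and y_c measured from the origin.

x_c = 20.97 mm, y_c = 71.55 mm

vertical leg: A = 32 × 160 = 5120.00, centroid at (16.00, 80.00).
horizontal leg: A = 55 × 12 = 660.00, centroid at (59.50, 6.00).
ΣA = 5780.00 mm², ΣAx_c = 121190.00 mm³, ΣAy_c = 413560.00 mm³.
x_c = 121190.00/5780.00 = 20.97 mm; y_c = 413560.00/5780.00 = 71.55 mm.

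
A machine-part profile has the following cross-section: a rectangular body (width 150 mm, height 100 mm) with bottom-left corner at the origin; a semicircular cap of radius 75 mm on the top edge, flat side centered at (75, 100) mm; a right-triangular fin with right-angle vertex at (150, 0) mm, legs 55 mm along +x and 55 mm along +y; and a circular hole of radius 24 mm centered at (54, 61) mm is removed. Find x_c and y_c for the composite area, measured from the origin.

rectangular body: A = 150 × 100 = 15000.00, centroid at (75.00, 50.00).
semicircular top: A = ½π·75² = 8835.73, centroid at (75.00, 131.83).
triangular fin: A = ½·55·55 = 1512.50, centroid at (168.33, 18.33).
hole: A = −π·24² = -1809.56, centroid at (54.00, 61.00).
ΣA = 23538.67 mm²
ΣAx_c = (15000.00)(75.00) + (8835.73)(75.00) + (1512.50)(168.33) + (-1809.56)(54.00) = 1944567.77 mm³
ΣAy_c = (15000.00)(50.00) + (8835.73)(131.83) + (1512.50)(18.33) + (-1809.56)(61.00) = 1832169.10 mm³
x_c = 1944567.77 / 23538.67 = 82.61 mm
y_c = 1832169.10 / 23538.67 = 77.84 mm

x_c = 82.61 mm, y_c = 77.84 mm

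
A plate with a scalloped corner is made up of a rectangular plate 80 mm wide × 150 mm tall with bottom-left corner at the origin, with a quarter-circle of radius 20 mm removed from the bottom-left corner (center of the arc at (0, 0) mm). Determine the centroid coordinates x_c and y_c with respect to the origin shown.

x_c = 40.85 mm, y_c = 76.79 mm

plate: A = 80 × 150 = 12000.00, centroid at (40.00, 75.00).
removed quarter-circle: A = −¼π·20² = -314.16, centroid at (8.49, 8.49).
ΣA = 11685.84 mm²
ΣAx_c = (12000.00)(40.00) + (-314.16)(8.49) = 477333.33 mm³
ΣAy_c = (12000.00)(75.00) + (-314.16)(8.49) = 897333.33 mm³
x_c = 477333.33 / 11685.84 = 40.85 mm
y_c = 897333.33 / 11685.84 = 76.79 mm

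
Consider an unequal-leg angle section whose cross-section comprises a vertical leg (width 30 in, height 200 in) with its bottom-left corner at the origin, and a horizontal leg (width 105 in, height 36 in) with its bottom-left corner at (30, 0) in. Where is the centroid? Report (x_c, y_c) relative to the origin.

x_c = 41.09 in, y_c = 68.31 in

vertical leg: A = 30 × 200 = 6000.00, centroid at (15.00, 100.00).
horizontal leg: A = 105 × 36 = 3780.00, centroid at (82.50, 18.00).
ΣA = 9780.00 in²
ΣAx_c = (6000.00)(15.00) + (3780.00)(82.50) = 401850.00 in³
ΣAy_c = (6000.00)(100.00) + (3780.00)(18.00) = 668040.00 in³
x_c = 401850.00 / 9780.00 = 41.09 in
y_c = 668040.00 / 9780.00 = 68.31 in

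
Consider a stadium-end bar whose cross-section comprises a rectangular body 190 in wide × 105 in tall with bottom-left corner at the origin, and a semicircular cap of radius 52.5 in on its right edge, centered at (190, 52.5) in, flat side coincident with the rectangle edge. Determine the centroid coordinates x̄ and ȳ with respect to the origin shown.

x̄ = 115.91 in, ȳ = 52.50 in

rectangular body: A = 190 × 105 = 19950.00, centroid at (95.00, 52.50).
semicircular end: A = ½π·52.5² = 4329.51, centroid at (212.28, 52.50).
ΣA = 24279.51 in²
ΣAx̄ = (19950.00)(95.00) + (4329.51)(212.28) = 2814325.15 in³
ΣAȳ = (19950.00)(52.50) + (4329.51)(52.50) = 1274674.14 in³
x̄ = 2814325.15 / 24279.51 = 115.91 in
ȳ = 1274674.14 / 24279.51 = 52.50 in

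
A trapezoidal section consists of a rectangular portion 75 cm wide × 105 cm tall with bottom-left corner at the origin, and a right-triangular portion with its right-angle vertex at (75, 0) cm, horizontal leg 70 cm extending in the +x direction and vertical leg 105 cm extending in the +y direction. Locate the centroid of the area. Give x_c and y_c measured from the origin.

x_c = 56.86 cm, y_c = 46.93 cm

rectangular portion: A = 75 × 105 = 7875.00, centroid at (37.50, 52.50).
triangular portion: A = ½·70·105 = 3675.00, centroid at (98.33, 35.00).
ΣA = 11550.00 cm²
ΣAx_c = (7875.00)(37.50) + (3675.00)(98.33) = 656687.50 cm³
ΣAy_c = (7875.00)(52.50) + (3675.00)(35.00) = 542062.50 cm³
x_c = 656687.50 / 11550.00 = 56.86 cm
y_c = 542062.50 / 11550.00 = 46.93 cm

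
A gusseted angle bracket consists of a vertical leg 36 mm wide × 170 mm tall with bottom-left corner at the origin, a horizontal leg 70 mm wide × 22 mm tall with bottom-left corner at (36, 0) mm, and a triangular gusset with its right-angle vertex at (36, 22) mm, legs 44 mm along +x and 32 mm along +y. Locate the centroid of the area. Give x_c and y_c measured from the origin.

vertical leg: A = 36 × 170 = 6120.00, centroid at (18.00, 85.00).
horizontal leg: A = 70 × 22 = 1540.00, centroid at (71.00, 11.00).
gusset: A = ½·44·32 = 704.00, centroid at (50.67, 32.67).
ΣA = 8364.00 mm², ΣAx_c = 255169.33 mm³, ΣAy_c = 560137.33 mm³.
x_c = 255169.33/8364.00 = 30.51 mm; y_c = 560137.33/8364.00 = 66.97 mm.

x_c = 30.51 mm, y_c = 66.97 mm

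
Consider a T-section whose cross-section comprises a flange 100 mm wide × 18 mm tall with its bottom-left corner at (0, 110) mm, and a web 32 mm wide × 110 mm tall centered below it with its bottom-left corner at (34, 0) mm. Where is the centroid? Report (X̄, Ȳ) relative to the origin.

X̄ = 50.00 mm, Ȳ = 76.65 mm

web: A = 32 × 110 = 3520.00, centroid at (50.00, 55.00).
flange: A = 100 × 18 = 1800.00, centroid at (50.00, 119.00).
ΣA = 5320.00 mm², ΣAX̄ = 266000.00 mm³, ΣAȲ = 407800.00 mm³.
X̄ = 266000.00/5320.00 = 50.00 mm; Ȳ = 407800.00/5320.00 = 76.65 mm.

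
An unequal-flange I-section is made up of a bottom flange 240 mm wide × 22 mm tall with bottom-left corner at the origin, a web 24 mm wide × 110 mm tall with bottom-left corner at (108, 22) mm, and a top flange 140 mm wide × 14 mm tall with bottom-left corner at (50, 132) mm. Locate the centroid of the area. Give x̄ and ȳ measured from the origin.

Part | A | x̄ᵢ | ȳᵢ | A·x̄ᵢ | A·ȳᵢ
bottom flange | 5280.00 | 120.00 | 11.00 | 633600.00 | 58080.00
web | 2640.00 | 120.00 | 77.00 | 316800.00 | 203280.00
top flange | 1960.00 | 120.00 | 139.00 | 235200.00 | 272440.00
Σ | 9880.00 |  |  | 1185600.00 | 533800.00
x̄ = 1185600.00 / 9880.00 = 120.00 mm
ȳ = 533800.00 / 9880.00 = 54.03 mm

x̄ = 120.00 mm, ȳ = 54.03 mm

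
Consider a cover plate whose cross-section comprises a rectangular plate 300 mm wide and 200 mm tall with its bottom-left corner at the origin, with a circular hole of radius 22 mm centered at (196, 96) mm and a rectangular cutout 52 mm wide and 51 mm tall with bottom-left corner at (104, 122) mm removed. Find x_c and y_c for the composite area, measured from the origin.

plate: A = 300 × 200 = 60000.00, centroid at (150.00, 100.00).
hole 1: A = −π·22² = -1520.53, centroid at (196.00, 96.00).
hole 2: A = −(52 × 51) = -2652.00, centroid at (130.00, 147.50).
ΣA = 55827.47 mm²
ΣAx_c = (60000.00)(150.00) + (-1520.53)(196.00) + (-2652.00)(130.00) = 8357215.95 mm³
ΣAy_c = (60000.00)(100.00) + (-1520.53)(96.00) + (-2652.00)(147.50) = 5462859.04 mm³
x_c = 8357215.95 / 55827.47 = 149.70 mm
y_c = 5462859.04 / 55827.47 = 97.85 mm

x_c = 149.70 mm, y_c = 97.85 mm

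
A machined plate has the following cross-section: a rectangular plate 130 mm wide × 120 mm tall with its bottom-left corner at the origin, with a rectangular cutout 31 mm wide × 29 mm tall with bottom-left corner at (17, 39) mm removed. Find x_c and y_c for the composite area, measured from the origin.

x_c = 66.99 mm, y_c = 60.40 mm

Part | A | x̄ᵢ | ȳᵢ | A·x̄ᵢ | A·ȳᵢ
plate | 15600.00 | 65.00 | 60.00 | 1014000.00 | 936000.00
hole | -899.00 | 32.50 | 53.50 | -29217.50 | -48096.50
Σ | 14701.00 |  |  | 984782.50 | 887903.50
x_c = 984782.50 / 14701.00 = 66.99 mm
y_c = 887903.50 / 14701.00 = 60.40 mm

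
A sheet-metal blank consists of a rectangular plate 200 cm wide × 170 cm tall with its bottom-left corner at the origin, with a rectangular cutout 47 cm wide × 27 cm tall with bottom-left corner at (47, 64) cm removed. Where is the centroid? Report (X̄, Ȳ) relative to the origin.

X̄ = 101.14 cm, Ȳ = 85.29 cm

plate: A = 200 × 170 = 34000.00, centroid at (100.00, 85.00).
hole: A = −(47 × 27) = -1269.00, centroid at (70.50, 77.50).
ΣA = 32731.00 cm²
ΣAX̄ = (34000.00)(100.00) + (-1269.00)(70.50) = 3310535.50 cm³
ΣAȲ = (34000.00)(85.00) + (-1269.00)(77.50) = 2791652.50 cm³
X̄ = 3310535.50 / 32731.00 = 101.14 cm
Ȳ = 2791652.50 / 32731.00 = 85.29 cm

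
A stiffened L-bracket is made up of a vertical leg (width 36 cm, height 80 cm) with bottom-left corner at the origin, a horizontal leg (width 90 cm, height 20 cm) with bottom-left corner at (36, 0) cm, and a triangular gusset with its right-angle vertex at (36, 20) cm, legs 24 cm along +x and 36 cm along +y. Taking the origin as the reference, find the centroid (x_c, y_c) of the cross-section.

vertical leg: A = 36 × 80 = 2880.00, centroid at (18.00, 40.00).
horizontal leg: A = 90 × 20 = 1800.00, centroid at (81.00, 10.00).
gusset: A = ½·24·36 = 432.00, centroid at (44.00, 32.00).
ΣA = 5112.00 cm², ΣAx_c = 216648.00 cm³, ΣAy_c = 147024.00 cm³.
x_c = 216648.00/5112.00 = 42.38 cm; y_c = 147024.00/5112.00 = 28.76 cm.

x_c = 42.38 cm, y_c = 28.76 cm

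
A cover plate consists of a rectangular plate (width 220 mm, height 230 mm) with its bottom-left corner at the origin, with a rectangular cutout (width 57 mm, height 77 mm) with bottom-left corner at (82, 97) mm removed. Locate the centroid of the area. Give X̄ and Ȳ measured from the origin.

X̄ = 109.95 mm, Ȳ = 113.05 mm

Part | A | x̄ᵢ | ȳᵢ | A·x̄ᵢ | A·ȳᵢ
plate | 50600.00 | 110.00 | 115.00 | 5566000.00 | 5819000.00
hole | -4389.00 | 110.50 | 135.50 | -484984.50 | -594709.50
Σ | 46211.00 |  |  | 5081015.50 | 5224290.50
X̄ = 5081015.50 / 46211.00 = 109.95 mm
Ȳ = 5224290.50 / 46211.00 = 113.05 mm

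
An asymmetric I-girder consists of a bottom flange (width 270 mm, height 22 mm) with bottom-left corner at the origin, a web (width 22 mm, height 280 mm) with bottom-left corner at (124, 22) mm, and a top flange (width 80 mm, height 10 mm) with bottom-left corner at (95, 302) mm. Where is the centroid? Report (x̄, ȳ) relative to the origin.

bottom flange: A = 270 × 22 = 5940.00, centroid at (135.00, 11.00).
web: A = 22 × 280 = 6160.00, centroid at (135.00, 162.00).
top flange: A = 80 × 10 = 800.00, centroid at (135.00, 307.00).
ΣA = 12900.00 mm², ΣAx̄ = 1741500.00 mm³, ΣAȳ = 1308860.00 mm³.
x̄ = 1741500.00/12900.00 = 135.00 mm; ȳ = 1308860.00/12900.00 = 101.46 mm.

x̄ = 135.00 mm, ȳ = 101.46 mm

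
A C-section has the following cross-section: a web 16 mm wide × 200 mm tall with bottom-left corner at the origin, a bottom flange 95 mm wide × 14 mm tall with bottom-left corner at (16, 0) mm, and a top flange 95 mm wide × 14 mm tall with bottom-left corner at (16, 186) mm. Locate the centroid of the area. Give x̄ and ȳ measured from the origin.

web: A = 16 × 200 = 3200.00, centroid at (8.00, 100.00).
bottom flange: A = 95 × 14 = 1330.00, centroid at (63.50, 7.00).
top flange: A = 95 × 14 = 1330.00, centroid at (63.50, 193.00).
ΣA = 5860.00 mm²
ΣAx̄ = (3200.00)(8.00) + (1330.00)(63.50) + (1330.00)(63.50) = 194510.00 mm³
ΣAȳ = (3200.00)(100.00) + (1330.00)(7.00) + (1330.00)(193.00) = 586000.00 mm³
x̄ = 194510.00 / 5860.00 = 33.19 mm
ȳ = 586000.00 / 5860.00 = 100.00 mm

x̄ = 33.19 mm, ȳ = 100.00 mm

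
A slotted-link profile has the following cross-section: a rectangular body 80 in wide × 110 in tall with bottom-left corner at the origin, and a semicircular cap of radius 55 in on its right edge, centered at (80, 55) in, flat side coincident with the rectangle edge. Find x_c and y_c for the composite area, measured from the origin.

Part | A | x̄ᵢ | ȳᵢ | A·x̄ᵢ | A·ȳᵢ
rectangular body | 8800.00 | 40.00 | 55.00 | 352000.00 | 484000.00
semicircular end | 4751.66 | 103.34 | 55.00 | 491049.38 | 261341.24
Σ | 13551.66 |  |  | 843049.38 | 745341.24
x_c = 843049.38 / 13551.66 = 62.21 in
y_c = 745341.24 / 13551.66 = 55.00 in

x_c = 62.21 in, y_c = 55.00 in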